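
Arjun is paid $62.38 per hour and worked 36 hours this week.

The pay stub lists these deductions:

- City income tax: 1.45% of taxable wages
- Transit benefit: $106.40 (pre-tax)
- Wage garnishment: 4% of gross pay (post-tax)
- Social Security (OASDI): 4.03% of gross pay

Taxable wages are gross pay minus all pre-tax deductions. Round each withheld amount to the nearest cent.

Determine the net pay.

Gross pay: 36 × $62.38 = $2245.68
Transit benefit: $106.40
Taxable wages = $2245.68 − $106.40 = $2139.28
City income tax: $2139.28 × 0.0145 = $31.02
Social Security (OASDI): $2245.68 × 0.0403 = $90.50
Wage garnishment: $2245.68 × 0.04 = $89.83
Total deductions = $106.40 + $31.02 + $90.50 + $89.83 = $317.75
Net pay = $2245.68 − $317.75 = $1927.93

$1927.93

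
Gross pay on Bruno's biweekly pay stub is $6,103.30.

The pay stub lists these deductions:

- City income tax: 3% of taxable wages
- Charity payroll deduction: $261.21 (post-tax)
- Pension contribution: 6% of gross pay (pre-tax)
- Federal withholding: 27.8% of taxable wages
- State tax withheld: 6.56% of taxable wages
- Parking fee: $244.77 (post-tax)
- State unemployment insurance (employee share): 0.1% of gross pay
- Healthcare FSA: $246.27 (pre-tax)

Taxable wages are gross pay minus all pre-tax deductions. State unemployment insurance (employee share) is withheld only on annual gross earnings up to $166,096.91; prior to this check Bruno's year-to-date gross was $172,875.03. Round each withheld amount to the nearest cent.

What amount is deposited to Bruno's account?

Healthcare FSA: $246.27
Pension contribution: $6,103.30 × 0.06 = $366.20
Pre-tax total = $246.27 + $366.20 = $612.47
Taxable wages = $6,103.30 − $612.47 = $5,490.83
Federal withholding: $5,490.83 × 0.278 = $1,526.45
City income tax: $5,490.83 × 0.03 = $164.72
State tax withheld: $5,490.83 × 0.0656 = $360.20
State unemployment insurance (employee share): annual cap $166,096.91 already reached (YTD $172,875.03), so $0.00
Parking fee: $244.77
Charity payroll deduction: $261.21
Total deductions = $246.27 + $366.20 + $1,526.45 + $164.72 + $360.20 + $0.00 + $244.77 + $261.21 = $3,169.82
Net pay = $6,103.30 − $3,169.82 = $2,933.48

$2,933.48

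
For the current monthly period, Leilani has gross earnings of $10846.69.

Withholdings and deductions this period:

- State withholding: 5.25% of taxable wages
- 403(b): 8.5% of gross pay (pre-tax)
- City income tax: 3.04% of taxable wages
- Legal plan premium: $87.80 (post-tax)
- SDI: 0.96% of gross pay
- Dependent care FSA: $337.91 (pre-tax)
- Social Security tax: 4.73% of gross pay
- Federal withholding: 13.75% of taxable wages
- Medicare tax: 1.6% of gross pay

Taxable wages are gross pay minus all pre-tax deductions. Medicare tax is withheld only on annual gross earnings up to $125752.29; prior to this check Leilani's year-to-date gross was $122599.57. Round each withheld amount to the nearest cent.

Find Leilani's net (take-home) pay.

$6718.45

403(b): $10846.69 × 0.085 = $921.97
Dependent care FSA: $337.91
Pre-tax total = $921.97 + $337.91 = $1259.88
Taxable wages = $10846.69 − $1259.88 = $9586.81
State withholding: $9586.81 × 0.0525 = $503.31
City income tax: $9586.81 × 0.0304 = $291.44
Federal withholding: $9586.81 × 0.1375 = $1318.19
Medicare tax: only $125752.29 − $122599.57 = $3152.72 of this check is subject → $3152.72 × 0.016 = $50.44
SDI: $10846.69 × 0.0096 = $104.13
Social Security tax: $10846.69 × 0.0473 = $513.05
Legal plan premium: $87.80
Total deductions = $921.97 + $337.91 + $503.31 + $291.44 + $1318.19 + $50.44 + $104.13 + $513.05 + $87.80 = $4128.24
Net pay = $10846.69 − $4128.24 = $6718.45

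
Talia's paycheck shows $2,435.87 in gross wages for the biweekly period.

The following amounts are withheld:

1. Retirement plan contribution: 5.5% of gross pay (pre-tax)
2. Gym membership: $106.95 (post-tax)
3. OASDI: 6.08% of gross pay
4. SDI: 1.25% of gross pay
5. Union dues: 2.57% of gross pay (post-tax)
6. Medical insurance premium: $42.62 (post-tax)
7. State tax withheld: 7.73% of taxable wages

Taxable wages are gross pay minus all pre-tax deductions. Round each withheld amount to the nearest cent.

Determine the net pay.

$1,733.24

Retirement plan contribution: $2,435.87 × 0.055 = $133.97
Taxable wages = $2,435.87 − $133.97 = $2,301.90
State tax withheld: $2,301.90 × 0.0773 = $177.94
OASDI: $2,435.87 × 0.0608 = $148.10
SDI: $2,435.87 × 0.0125 = $30.45
Medical insurance premium: $42.62
Union dues: $2,435.87 × 0.0257 = $62.60
Gym membership: $106.95
Total deductions = $133.97 + $177.94 + $148.10 + $30.45 + $42.62 + $62.60 + $106.95 = $702.63
Net pay = $2,435.87 − $702.63 = $1,733.24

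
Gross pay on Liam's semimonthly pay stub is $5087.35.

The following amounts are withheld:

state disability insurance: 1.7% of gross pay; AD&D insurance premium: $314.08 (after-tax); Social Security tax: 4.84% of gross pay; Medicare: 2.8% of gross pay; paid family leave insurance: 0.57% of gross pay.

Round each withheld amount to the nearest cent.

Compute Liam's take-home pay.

Medicare: $5087.35 × 0.028 = $142.45
State disability insurance: $5087.35 × 0.017 = $86.48
Social Security tax: $5087.35 × 0.0484 = $246.23
Paid family leave insurance: $5087.35 × 0.0057 = $29.00
AD&D insurance premium: $314.08
Total deductions = $142.45 + $86.48 + $246.23 + $29.00 + $314.08 = $818.24
Net pay = $5087.35 − $818.24 = $4269.11

$4269.11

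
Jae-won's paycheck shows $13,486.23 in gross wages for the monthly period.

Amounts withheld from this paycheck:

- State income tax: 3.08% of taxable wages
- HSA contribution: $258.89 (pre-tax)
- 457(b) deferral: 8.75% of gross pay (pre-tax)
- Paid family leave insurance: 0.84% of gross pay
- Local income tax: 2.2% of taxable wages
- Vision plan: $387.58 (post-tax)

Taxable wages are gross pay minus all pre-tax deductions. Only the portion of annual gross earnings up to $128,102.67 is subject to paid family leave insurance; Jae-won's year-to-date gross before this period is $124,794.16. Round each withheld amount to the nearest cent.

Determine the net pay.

$10,995.82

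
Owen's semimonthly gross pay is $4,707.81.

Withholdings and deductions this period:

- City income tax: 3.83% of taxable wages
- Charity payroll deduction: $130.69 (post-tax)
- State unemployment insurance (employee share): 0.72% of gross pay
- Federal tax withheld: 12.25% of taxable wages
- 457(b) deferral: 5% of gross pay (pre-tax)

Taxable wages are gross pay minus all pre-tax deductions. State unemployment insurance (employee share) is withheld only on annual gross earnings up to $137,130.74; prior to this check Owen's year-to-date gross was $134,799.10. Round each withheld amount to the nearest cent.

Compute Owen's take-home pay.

457(b) deferral: $4,707.81 × 0.05 = $235.39
Taxable wages = $4,707.81 − $235.39 = $4,472.42
City income tax: $4,472.42 × 0.0383 = $171.29
Federal tax withheld: $4,472.42 × 0.1225 = $547.87
State unemployment insurance (employee share): only $137,130.74 − $134,799.10 = $2,331.64 of this check is subject → $2,331.64 × 0.0072 = $16.79
Charity payroll deduction: $130.69
Total deductions = $235.39 + $171.29 + $547.87 + $16.79 + $130.69 = $1,102.03
Net pay = $4,707.81 − $1,102.03 = $3,605.78

$3,605.78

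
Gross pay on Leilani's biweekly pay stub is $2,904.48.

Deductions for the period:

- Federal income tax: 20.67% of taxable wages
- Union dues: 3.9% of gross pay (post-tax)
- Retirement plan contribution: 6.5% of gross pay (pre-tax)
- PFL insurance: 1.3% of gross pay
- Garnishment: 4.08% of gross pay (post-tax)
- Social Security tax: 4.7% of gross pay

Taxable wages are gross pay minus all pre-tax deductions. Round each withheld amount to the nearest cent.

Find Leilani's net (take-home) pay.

$1,748.32

Retirement plan contribution: $2,904.48 × 0.065 = $188.79
Taxable wages = $2,904.48 − $188.79 = $2,715.69
Federal income tax: $2,715.69 × 0.2067 = $561.33
PFL insurance: $2,904.48 × 0.013 = $37.76
Social Security tax: $2,904.48 × 0.047 = $136.51
Union dues: $2,904.48 × 0.039 = $113.27
Garnishment: $2,904.48 × 0.0408 = $118.50
Total deductions = $188.79 + $561.33 + $37.76 + $136.51 + $113.27 + $118.50 = $1,156.16
Net pay = $2,904.48 − $1,156.16 = $1,748.32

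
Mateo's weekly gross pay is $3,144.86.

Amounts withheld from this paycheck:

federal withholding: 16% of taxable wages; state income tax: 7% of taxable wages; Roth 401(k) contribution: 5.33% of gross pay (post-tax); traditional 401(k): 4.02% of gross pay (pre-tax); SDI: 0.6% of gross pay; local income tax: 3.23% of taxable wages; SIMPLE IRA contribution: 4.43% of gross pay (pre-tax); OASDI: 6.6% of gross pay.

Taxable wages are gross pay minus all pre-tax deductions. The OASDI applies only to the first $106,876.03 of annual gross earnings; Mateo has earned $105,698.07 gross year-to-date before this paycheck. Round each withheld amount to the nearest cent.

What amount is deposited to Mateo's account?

SIMPLE IRA contribution: $3,144.86 × 0.0443 = $139.32
Traditional 401(k): $3,144.86 × 0.0402 = $126.42
Pre-tax total = $139.32 + $126.42 = $265.74
Taxable wages = $3,144.86 − $265.74 = $2,879.12
State income tax: $2,879.12 × 0.07 = $201.54
Federal withholding: $2,879.12 × 0.16 = $460.66
Local income tax: $2,879.12 × 0.0323 = $93.00
OASDI: only $106,876.03 − $105,698.07 = $1,177.96 of this check is subject → $1,177.96 × 0.066 = $77.75
SDI: $3,144.86 × 0.006 = $18.87
Roth 401(k) contribution: $3,144.86 × 0.0533 = $167.62
Total deductions = $139.32 + $126.42 + $201.54 + $460.66 + $93.00 + $77.75 + $18.87 + $167.62 = $1,285.18
Net pay = $3,144.86 − $1,285.18 = $1,859.68

$1,859.68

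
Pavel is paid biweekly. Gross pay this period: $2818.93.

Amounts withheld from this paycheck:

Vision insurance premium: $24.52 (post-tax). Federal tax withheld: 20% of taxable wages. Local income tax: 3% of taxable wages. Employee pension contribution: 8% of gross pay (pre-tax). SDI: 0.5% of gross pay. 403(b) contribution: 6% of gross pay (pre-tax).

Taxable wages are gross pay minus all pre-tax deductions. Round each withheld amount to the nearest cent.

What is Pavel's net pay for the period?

$1828.08

403(b) contribution: $2818.93 × 0.06 = $169.14
Employee pension contribution: $2818.93 × 0.08 = $225.51
Pre-tax total = $169.14 + $225.51 = $394.65
Taxable wages = $2818.93 − $394.65 = $2424.28
Local income tax: $2424.28 × 0.03 = $72.73
Federal tax withheld: $2424.28 × 0.2 = $484.86
SDI: $2818.93 × 0.005 = $14.09
Vision insurance premium: $24.52
Total deductions = $169.14 + $225.51 + $72.73 + $484.86 + $14.09 + $24.52 = $990.85
Net pay = $2818.93 − $990.85 = $1828.08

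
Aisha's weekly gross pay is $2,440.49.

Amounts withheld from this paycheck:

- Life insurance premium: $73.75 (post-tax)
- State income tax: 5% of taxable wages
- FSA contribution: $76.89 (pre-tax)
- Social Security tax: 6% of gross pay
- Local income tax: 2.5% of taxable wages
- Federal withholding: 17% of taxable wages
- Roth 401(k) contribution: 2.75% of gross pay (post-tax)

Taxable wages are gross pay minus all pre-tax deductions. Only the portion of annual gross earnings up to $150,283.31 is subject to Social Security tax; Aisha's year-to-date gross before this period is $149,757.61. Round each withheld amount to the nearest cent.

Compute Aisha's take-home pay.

FSA contribution: $76.89
Taxable wages = $2,440.49 − $76.89 = $2,363.60
Federal withholding: $2,363.60 × 0.17 = $401.81
State income tax: $2,363.60 × 0.05 = $118.18
Local income tax: $2,363.60 × 0.025 = $59.09
Social Security tax: only $150,283.31 − $149,757.61 = $525.70 of this check is subject → $525.70 × 0.06 = $31.54
Roth 401(k) contribution: $2,440.49 × 0.0275 = $67.11
Life insurance premium: $73.75
Total deductions = $76.89 + $401.81 + $118.18 + $59.09 + $31.54 + $67.11 + $73.75 = $828.37
Net pay = $2,440.49 − $828.37 = $1,612.12

$1,612.12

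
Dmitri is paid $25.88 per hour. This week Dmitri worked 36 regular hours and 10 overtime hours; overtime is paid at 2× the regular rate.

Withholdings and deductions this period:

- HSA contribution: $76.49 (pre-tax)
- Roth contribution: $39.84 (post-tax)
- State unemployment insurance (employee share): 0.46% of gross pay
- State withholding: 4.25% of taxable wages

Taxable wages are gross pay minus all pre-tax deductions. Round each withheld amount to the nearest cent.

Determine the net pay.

$1,267.94

Regular pay: 36 × $25.88 = $931.68
Overtime pay: 10 × $25.88 × 2 = $517.60
Gross pay = $931.68 + $517.60 = $1,449.28
HSA contribution: $76.49
Taxable wages = $1,449.28 − $76.49 = $1,372.79
State withholding: $1,372.79 × 0.0425 = $58.34
State unemployment insurance (employee share): $1,449.28 × 0.0046 = $6.67
Roth contribution: $39.84
Total deductions = $76.49 + $58.34 + $6.67 + $39.84 = $181.34
Net pay = $1,449.28 − $181.34 = $1,267.94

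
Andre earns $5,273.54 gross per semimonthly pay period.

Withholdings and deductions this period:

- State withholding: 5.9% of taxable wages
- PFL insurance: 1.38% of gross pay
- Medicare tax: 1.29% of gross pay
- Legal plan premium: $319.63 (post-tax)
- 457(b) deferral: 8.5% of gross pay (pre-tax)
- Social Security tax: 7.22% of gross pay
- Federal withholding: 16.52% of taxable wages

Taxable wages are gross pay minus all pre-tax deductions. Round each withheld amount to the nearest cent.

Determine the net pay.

457(b) deferral: $5,273.54 × 0.085 = $448.25
Taxable wages = $5,273.54 − $448.25 = $4,825.29
Federal withholding: $4,825.29 × 0.1652 = $797.14
State withholding: $4,825.29 × 0.059 = $284.69
Medicare tax: $5,273.54 × 0.0129 = $68.03
PFL insurance: $5,273.54 × 0.0138 = $72.77
Social Security tax: $5,273.54 × 0.0722 = $380.75
Legal plan premium: $319.63
Total deductions = $448.25 + $797.14 + $284.69 + $68.03 + $72.77 + $380.75 + $319.63 = $2,371.26
Net pay = $5,273.54 − $2,371.26 = $2,902.28

$2,902.28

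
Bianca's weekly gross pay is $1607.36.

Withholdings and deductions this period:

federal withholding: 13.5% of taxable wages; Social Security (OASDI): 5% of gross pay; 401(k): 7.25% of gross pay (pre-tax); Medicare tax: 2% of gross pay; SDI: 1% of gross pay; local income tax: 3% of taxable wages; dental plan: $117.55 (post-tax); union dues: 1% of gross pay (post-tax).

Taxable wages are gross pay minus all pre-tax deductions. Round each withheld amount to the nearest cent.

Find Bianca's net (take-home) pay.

401(k): $1607.36 × 0.0725 = $116.53
Taxable wages = $1607.36 − $116.53 = $1490.83
Federal withholding: $1490.83 × 0.135 = $201.26
Local income tax: $1490.83 × 0.03 = $44.72
Medicare tax: $1607.36 × 0.02 = $32.15
SDI: $1607.36 × 0.01 = $16.07
Social Security (OASDI): $1607.36 × 0.05 = $80.37
Union dues: $1607.36 × 0.01 = $16.07
Dental plan: $117.55
Total deductions = $116.53 + $201.26 + $44.72 + $32.15 + $16.07 + $80.37 + $16.07 + $117.55 = $624.72
Net pay = $1607.36 − $624.72 = $982.64

$982.64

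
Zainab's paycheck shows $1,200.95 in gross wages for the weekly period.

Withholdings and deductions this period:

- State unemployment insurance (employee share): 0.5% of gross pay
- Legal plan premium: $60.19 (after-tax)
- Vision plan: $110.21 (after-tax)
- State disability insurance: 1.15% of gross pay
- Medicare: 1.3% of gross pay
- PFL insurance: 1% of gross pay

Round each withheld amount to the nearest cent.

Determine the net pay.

State unemployment insurance (employee share): $1,200.95 × 0.005 = $6.00
PFL insurance: $1,200.95 × 0.01 = $12.01
Medicare: $1,200.95 × 0.013 = $15.61
State disability insurance: $1,200.95 × 0.0115 = $13.81
Legal plan premium: $60.19
Vision plan: $110.21
Total deductions = $6.00 + $12.01 + $15.61 + $13.81 + $60.19 + $110.21 = $217.83
Net pay = $1,200.95 − $217.83 = $983.12

$983.12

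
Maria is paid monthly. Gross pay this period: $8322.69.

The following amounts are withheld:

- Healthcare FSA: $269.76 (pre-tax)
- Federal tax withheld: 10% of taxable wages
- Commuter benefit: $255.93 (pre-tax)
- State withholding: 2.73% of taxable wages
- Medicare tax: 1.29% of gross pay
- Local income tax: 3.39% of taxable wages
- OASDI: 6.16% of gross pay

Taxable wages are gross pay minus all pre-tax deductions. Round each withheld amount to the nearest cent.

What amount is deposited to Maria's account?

$5920.08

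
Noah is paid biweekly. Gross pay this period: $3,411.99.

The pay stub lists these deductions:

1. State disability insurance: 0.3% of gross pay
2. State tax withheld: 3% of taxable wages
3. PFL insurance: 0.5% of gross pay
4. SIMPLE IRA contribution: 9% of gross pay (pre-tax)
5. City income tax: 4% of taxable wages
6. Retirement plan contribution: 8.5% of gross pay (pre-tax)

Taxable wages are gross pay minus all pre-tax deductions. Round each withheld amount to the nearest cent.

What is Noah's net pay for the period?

$2,590.54

Retirement plan contribution: $3,411.99 × 0.085 = $290.02
SIMPLE IRA contribution: $3,411.99 × 0.09 = $307.08
Pre-tax total = $290.02 + $307.08 = $597.10
Taxable wages = $3,411.99 − $597.10 = $2,814.89
State tax withheld: $2,814.89 × 0.03 = $84.45
City income tax: $2,814.89 × 0.04 = $112.60
PFL insurance: $3,411.99 × 0.005 = $17.06
State disability insurance: $3,411.99 × 0.003 = $10.24
Total deductions = $290.02 + $307.08 + $84.45 + $112.60 + $17.06 + $10.24 = $821.45
Net pay = $3,411.99 − $821.45 = $2,590.54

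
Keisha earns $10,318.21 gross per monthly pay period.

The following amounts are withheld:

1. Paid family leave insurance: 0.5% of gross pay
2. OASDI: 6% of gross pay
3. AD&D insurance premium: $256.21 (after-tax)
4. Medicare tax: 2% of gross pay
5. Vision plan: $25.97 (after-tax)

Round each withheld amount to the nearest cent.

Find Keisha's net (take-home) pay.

$9,158.99

Paid family leave insurance: $10,318.21 × 0.005 = $51.59
OASDI: $10,318.21 × 0.06 = $619.09
Medicare tax: $10,318.21 × 0.02 = $206.36
Vision plan: $25.97
AD&D insurance premium: $256.21
Total deductions = $51.59 + $619.09 + $206.36 + $25.97 + $256.21 = $1,159.22
Net pay = $10,318.21 − $1,159.22 = $9,158.99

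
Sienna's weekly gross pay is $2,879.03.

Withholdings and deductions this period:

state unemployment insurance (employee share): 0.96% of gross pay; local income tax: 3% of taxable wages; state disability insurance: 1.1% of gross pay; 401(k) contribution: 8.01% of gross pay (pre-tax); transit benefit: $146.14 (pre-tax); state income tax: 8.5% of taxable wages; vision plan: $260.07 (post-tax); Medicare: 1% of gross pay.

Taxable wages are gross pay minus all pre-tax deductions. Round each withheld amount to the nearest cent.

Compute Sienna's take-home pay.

$1,866.35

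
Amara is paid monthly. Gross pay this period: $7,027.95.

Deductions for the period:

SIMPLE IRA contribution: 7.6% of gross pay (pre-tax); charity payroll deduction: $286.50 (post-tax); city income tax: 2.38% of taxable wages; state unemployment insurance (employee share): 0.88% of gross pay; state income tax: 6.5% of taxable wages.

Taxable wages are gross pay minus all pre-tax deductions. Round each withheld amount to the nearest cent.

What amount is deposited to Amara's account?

$5,568.83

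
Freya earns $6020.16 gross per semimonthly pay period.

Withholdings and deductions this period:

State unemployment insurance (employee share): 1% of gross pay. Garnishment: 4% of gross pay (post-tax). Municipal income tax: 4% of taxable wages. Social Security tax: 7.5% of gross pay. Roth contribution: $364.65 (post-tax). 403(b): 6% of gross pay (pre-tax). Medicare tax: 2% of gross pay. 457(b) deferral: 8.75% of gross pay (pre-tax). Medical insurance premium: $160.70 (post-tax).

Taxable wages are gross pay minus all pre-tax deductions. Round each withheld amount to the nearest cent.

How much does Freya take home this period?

457(b) deferral: $6020.16 × 0.0875 = $526.76
403(b): $6020.16 × 0.06 = $361.21
Pre-tax total = $526.76 + $361.21 = $887.97
Taxable wages = $6020.16 − $887.97 = $5132.19
Municipal income tax: $5132.19 × 0.04 = $205.29
Social Security tax: $6020.16 × 0.075 = $451.51
State unemployment insurance (employee share): $6020.16 × 0.01 = $60.20
Medicare tax: $6020.16 × 0.02 = $120.40
Garnishment: $6020.16 × 0.04 = $240.81
Roth contribution: $364.65
Medical insurance premium: $160.70
Total deductions = $526.76 + $361.21 + $205.29 + $451.51 + $60.20 + $120.40 + $240.81 + $364.65 + $160.70 = $2491.53
Net pay = $6020.16 − $2491.53 = $3528.63

$3528.63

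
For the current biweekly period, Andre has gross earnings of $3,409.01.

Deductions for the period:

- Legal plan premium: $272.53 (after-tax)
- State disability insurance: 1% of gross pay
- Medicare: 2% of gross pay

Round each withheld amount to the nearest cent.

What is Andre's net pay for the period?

Medicare: $3,409.01 × 0.02 = $68.18
State disability insurance: $3,409.01 × 0.01 = $34.09
Legal plan premium: $272.53
Total deductions = $68.18 + $34.09 + $272.53 = $374.80
Net pay = $3,409.01 − $374.80 = $3,034.21

$3,034.21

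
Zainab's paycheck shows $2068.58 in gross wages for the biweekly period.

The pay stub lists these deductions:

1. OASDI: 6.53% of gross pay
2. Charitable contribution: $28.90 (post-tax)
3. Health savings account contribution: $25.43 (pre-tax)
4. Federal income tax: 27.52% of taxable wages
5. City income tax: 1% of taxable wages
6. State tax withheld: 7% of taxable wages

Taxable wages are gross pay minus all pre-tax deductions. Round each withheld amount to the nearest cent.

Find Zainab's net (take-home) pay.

$1153.45

Health savings account contribution: $25.43
Taxable wages = $2068.58 − $25.43 = $2043.15
City income tax: $2043.15 × 0.01 = $20.43
Federal income tax: $2043.15 × 0.2752 = $562.27
State tax withheld: $2043.15 × 0.07 = $143.02
OASDI: $2068.58 × 0.0653 = $135.08
Charitable contribution: $28.90
Total deductions = $25.43 + $20.43 + $562.27 + $143.02 + $135.08 + $28.90 = $915.13
Net pay = $2068.58 − $915.13 = $1153.45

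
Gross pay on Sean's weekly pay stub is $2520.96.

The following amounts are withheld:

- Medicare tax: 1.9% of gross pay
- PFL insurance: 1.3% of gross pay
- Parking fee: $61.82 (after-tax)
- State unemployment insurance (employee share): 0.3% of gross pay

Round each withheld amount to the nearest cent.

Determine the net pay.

$2370.91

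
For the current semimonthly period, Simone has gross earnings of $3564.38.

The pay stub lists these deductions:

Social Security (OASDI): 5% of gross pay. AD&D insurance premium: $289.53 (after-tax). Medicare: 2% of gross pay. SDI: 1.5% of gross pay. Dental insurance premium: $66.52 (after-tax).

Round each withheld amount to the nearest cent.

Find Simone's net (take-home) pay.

$2905.35

Medicare: $3564.38 × 0.02 = $71.29
SDI: $3564.38 × 0.015 = $53.47
Social Security (OASDI): $3564.38 × 0.05 = $178.22
AD&D insurance premium: $289.53
Dental insurance premium: $66.52
Total deductions = $71.29 + $53.47 + $178.22 + $289.53 + $66.52 = $659.03
Net pay = $3564.38 − $659.03 = $2905.35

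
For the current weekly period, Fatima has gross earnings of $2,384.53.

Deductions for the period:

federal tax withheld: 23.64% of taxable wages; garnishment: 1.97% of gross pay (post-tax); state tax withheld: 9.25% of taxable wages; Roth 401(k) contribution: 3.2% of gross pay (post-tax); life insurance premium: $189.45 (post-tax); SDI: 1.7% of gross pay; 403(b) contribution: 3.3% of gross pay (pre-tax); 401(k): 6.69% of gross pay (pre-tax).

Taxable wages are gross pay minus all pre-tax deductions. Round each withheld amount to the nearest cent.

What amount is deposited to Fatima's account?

$1,087.12

401(k): $2,384.53 × 0.0669 = $159.53
403(b) contribution: $2,384.53 × 0.033 = $78.69
Pre-tax total = $159.53 + $78.69 = $238.22
Taxable wages = $2,384.53 − $238.22 = $2,146.31
State tax withheld: $2,146.31 × 0.0925 = $198.53
Federal tax withheld: $2,146.31 × 0.2364 = $507.39
SDI: $2,384.53 × 0.017 = $40.54
Roth 401(k) contribution: $2,384.53 × 0.032 = $76.30
Garnishment: $2,384.53 × 0.0197 = $46.98
Life insurance premium: $189.45
Total deductions = $159.53 + $78.69 + $198.53 + $507.39 + $40.54 + $76.30 + $46.98 + $189.45 = $1,297.41
Net pay = $2,384.53 − $1,297.41 = $1,087.12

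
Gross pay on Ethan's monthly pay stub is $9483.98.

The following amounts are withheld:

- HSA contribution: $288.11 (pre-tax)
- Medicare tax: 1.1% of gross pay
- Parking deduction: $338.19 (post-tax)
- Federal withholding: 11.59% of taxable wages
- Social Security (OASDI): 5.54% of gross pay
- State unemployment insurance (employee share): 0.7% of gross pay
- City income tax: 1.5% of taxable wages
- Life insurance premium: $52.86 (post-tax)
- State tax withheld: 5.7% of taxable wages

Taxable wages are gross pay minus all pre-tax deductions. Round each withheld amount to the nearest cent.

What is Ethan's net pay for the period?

$6380.80

HSA contribution: $288.11
Taxable wages = $9483.98 − $288.11 = $9195.87
State tax withheld: $9195.87 × 0.057 = $524.16
City income tax: $9195.87 × 0.015 = $137.94
Federal withholding: $9195.87 × 0.1159 = $1065.80
Social Security (OASDI): $9483.98 × 0.0554 = $525.41
State unemployment insurance (employee share): $9483.98 × 0.007 = $66.39
Medicare tax: $9483.98 × 0.011 = $104.32
Parking deduction: $338.19
Life insurance premium: $52.86
Total deductions = $288.11 + $524.16 + $137.94 + $1065.80 + $525.41 + $66.39 + $104.32 + $338.19 + $52.86 = $3103.18
Net pay = $9483.98 − $3103.18 = $6380.80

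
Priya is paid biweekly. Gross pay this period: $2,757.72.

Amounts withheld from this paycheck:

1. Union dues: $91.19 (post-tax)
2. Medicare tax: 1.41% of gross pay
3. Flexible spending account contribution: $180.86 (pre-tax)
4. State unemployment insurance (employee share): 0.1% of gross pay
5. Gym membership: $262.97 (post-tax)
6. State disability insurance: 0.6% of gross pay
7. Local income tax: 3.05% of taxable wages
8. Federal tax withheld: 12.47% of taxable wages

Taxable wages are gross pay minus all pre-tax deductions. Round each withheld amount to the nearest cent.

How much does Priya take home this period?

Flexible spending account contribution: $180.86
Taxable wages = $2,757.72 − $180.86 = $2,576.86
Local income tax: $2,576.86 × 0.0305 = $78.59
Federal tax withheld: $2,576.86 × 0.1247 = $321.33
Medicare tax: $2,757.72 × 0.0141 = $38.88
State unemployment insurance (employee share): $2,757.72 × 0.001 = $2.76
State disability insurance: $2,757.72 × 0.006 = $16.55
Union dues: $91.19
Gym membership: $262.97
Total deductions = $180.86 + $78.59 + $321.33 + $38.88 + $2.76 + $16.55 + $91.19 + $262.97 = $993.13
Net pay = $2,757.72 − $993.13 = $1,764.59

$1,764.59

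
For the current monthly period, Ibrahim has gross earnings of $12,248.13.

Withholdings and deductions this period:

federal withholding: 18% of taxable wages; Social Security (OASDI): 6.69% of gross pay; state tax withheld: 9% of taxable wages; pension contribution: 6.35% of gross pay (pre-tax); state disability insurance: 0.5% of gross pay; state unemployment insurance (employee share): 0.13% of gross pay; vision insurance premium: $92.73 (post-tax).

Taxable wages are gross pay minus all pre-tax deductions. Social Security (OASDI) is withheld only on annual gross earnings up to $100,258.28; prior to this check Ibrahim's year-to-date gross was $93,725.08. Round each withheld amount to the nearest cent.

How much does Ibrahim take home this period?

Pension contribution: $12,248.13 × 0.0635 = $777.76
Taxable wages = $12,248.13 − $777.76 = $11,470.37
State tax withheld: $11,470.37 × 0.09 = $1,032.33
Federal withholding: $11,470.37 × 0.18 = $2,064.67
Social Security (OASDI): only $100,258.28 − $93,725.08 = $6,533.20 of this check is subject → $6,533.20 × 0.0669 = $437.07
State unemployment insurance (employee share): $12,248.13 × 0.0013 = $15.92
State disability insurance: $12,248.13 × 0.005 = $61.24
Vision insurance premium: $92.73
Total deductions = $777.76 + $1,032.33 + $2,064.67 + $437.07 + $15.92 + $61.24 + $92.73 = $4,481.72
Net pay = $12,248.13 − $4,481.72 = $7,766.41

$7,766.41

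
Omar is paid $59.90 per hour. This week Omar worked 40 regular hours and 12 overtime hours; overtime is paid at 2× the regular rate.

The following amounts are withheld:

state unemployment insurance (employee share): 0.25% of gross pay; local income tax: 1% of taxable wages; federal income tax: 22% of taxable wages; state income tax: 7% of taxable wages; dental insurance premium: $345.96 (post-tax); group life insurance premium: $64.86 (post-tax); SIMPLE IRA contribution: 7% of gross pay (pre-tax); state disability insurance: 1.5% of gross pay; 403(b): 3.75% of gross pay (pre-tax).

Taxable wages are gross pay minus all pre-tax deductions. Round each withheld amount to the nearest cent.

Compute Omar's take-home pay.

Regular pay: 40 × $59.90 = $2,396.00
Overtime pay: 12 × $59.90 × 2 = $1,437.60
Gross pay = $2,396.00 + $1,437.60 = $3,833.60
SIMPLE IRA contribution: $3,833.60 × 0.07 = $268.35
403(b): $3,833.60 × 0.0375 = $143.76
Pre-tax total = $268.35 + $143.76 = $412.11
Taxable wages = $3,833.60 − $412.11 = $3,421.49
Federal income tax: $3,421.49 × 0.22 = $752.73
Local income tax: $3,421.49 × 0.01 = $34.21
State income tax: $3,421.49 × 0.07 = $239.50
State disability insurance: $3,833.60 × 0.015 = $57.50
State unemployment insurance (employee share): $3,833.60 × 0.0025 = $9.58
Dental insurance premium: $345.96
Group life insurance premium: $64.86
Total deductions = $268.35 + $143.76 + $752.73 + $34.21 + $239.50 + $57.50 + $9.58 + $345.96 + $64.86 = $1,916.45
Net pay = $3,833.60 − $1,916.45 = $1,917.15

$1,917.15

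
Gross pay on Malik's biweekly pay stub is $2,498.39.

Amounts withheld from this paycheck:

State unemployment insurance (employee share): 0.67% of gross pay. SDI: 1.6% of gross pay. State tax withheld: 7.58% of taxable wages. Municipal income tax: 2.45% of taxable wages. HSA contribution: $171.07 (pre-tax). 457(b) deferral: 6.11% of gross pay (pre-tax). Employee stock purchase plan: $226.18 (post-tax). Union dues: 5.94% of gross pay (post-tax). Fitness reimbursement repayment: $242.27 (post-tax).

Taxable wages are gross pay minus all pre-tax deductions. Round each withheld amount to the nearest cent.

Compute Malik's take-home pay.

$1,282.99

457(b) deferral: $2,498.39 × 0.0611 = $152.65
HSA contribution: $171.07
Pre-tax total = $152.65 + $171.07 = $323.72
Taxable wages = $2,498.39 − $323.72 = $2,174.67
State tax withheld: $2,174.67 × 0.0758 = $164.84
Municipal income tax: $2,174.67 × 0.0245 = $53.28
State unemployment insurance (employee share): $2,498.39 × 0.0067 = $16.74
SDI: $2,498.39 × 0.016 = $39.97
Fitness reimbursement repayment: $242.27
Employee stock purchase plan: $226.18
Union dues: $2,498.39 × 0.0594 = $148.40
Total deductions = $152.65 + $171.07 + $164.84 + $53.28 + $16.74 + $39.97 + $242.27 + $226.18 + $148.40 = $1,215.40
Net pay = $2,498.39 − $1,215.40 = $1,282.99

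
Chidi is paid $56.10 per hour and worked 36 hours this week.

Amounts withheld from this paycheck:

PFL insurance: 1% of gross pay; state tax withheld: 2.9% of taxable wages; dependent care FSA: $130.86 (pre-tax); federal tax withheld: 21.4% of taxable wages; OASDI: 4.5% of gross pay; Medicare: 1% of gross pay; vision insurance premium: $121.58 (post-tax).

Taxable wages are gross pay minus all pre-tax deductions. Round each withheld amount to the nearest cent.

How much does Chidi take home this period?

$1176.92

Gross pay: 36 × $56.10 = $2019.60
Dependent care FSA: $130.86
Taxable wages = $2019.60 − $130.86 = $1888.74
Federal tax withheld: $1888.74 × 0.214 = $404.19
State tax withheld: $1888.74 × 0.029 = $54.77
PFL insurance: $2019.60 × 0.01 = $20.20
Medicare: $2019.60 × 0.01 = $20.20
OASDI: $2019.60 × 0.045 = $90.88
Vision insurance premium: $121.58
Total deductions = $130.86 + $404.19 + $54.77 + $20.20 + $20.20 + $90.88 + $121.58 = $842.68
Net pay = $2019.60 − $842.68 = $1176.92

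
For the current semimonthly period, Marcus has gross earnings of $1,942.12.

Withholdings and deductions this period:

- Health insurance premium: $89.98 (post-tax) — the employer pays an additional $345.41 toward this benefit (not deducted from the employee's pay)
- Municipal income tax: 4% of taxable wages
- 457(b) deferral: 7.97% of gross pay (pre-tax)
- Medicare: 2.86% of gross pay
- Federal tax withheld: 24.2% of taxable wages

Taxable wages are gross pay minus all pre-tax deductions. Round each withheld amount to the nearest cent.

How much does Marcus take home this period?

$1,137.79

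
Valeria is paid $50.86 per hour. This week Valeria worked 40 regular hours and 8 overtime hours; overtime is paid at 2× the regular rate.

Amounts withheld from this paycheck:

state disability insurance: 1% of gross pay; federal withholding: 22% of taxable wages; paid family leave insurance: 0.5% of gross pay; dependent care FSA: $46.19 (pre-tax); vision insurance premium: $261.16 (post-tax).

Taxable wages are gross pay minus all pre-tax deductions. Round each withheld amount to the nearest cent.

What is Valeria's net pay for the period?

Regular pay: 40 × $50.86 = $2,034.40
Overtime pay: 8 × $50.86 × 2 = $813.76
Gross pay = $2,034.40 + $813.76 = $2,848.16
Dependent care FSA: $46.19
Taxable wages = $2,848.16 − $46.19 = $2,801.97
Federal withholding: $2,801.97 × 0.22 = $616.43
State disability insurance: $2,848.16 × 0.01 = $28.48
Paid family leave insurance: $2,848.16 × 0.005 = $14.24
Vision insurance premium: $261.16
Total deductions = $46.19 + $616.43 + $28.48 + $14.24 + $261.16 = $966.50
Net pay = $2,848.16 − $966.50 = $1,881.66

$1,881.66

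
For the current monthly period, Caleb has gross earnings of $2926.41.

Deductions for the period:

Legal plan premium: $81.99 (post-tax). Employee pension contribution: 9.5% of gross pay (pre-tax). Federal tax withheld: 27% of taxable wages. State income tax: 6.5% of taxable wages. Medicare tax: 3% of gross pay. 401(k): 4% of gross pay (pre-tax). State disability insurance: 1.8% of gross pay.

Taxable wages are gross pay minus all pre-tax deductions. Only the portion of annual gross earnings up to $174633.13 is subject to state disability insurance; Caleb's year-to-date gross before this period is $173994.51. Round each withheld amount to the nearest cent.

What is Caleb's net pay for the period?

$1502.06

Employee pension contribution: $2926.41 × 0.095 = $278.01
401(k): $2926.41 × 0.04 = $117.06
Pre-tax total = $278.01 + $117.06 = $395.07
Taxable wages = $2926.41 − $395.07 = $2531.34
Federal tax withheld: $2531.34 × 0.27 = $683.46
State income tax: $2531.34 × 0.065 = $164.54
State disability insurance: only $174633.13 − $173994.51 = $638.62 of this check is subject → $638.62 × 0.018 = $11.50
Medicare tax: $2926.41 × 0.03 = $87.79
Legal plan premium: $81.99
Total deductions = $278.01 + $117.06 + $683.46 + $164.54 + $11.50 + $87.79 + $81.99 = $1424.35
Net pay = $2926.41 − $1424.35 = $1502.06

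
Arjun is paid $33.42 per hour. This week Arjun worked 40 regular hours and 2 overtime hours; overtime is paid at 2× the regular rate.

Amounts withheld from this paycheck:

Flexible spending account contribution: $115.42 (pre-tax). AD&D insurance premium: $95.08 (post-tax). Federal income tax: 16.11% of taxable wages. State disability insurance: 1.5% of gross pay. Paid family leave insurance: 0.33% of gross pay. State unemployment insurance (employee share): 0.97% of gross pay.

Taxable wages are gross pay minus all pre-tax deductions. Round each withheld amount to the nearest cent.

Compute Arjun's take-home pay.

$1000.51

Regular pay: 40 × $33.42 = $1336.80
Overtime pay: 2 × $33.42 × 2 = $133.68
Gross pay = $1336.80 + $133.68 = $1470.48
Flexible spending account contribution: $115.42
Taxable wages = $1470.48 − $115.42 = $1355.06
Federal income tax: $1355.06 × 0.1611 = $218.30
State disability insurance: $1470.48 × 0.015 = $22.06
State unemployment insurance (employee share): $1470.48 × 0.0097 = $14.26
Paid family leave insurance: $1470.48 × 0.0033 = $4.85
AD&D insurance premium: $95.08
Total deductions = $115.42 + $218.30 + $22.06 + $14.26 + $4.85 + $95.08 = $469.97
Net pay = $1470.48 − $469.97 = $1000.51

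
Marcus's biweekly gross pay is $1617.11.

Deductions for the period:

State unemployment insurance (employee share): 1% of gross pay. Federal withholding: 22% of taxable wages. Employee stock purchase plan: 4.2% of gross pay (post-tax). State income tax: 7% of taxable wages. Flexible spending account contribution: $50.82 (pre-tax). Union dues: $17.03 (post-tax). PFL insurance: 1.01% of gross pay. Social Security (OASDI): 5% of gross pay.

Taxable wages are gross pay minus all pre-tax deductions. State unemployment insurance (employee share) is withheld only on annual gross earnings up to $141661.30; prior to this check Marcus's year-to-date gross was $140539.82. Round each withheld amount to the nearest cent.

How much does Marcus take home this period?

$918.72

Flexible spending account contribution: $50.82
Taxable wages = $1617.11 − $50.82 = $1566.29
Federal withholding: $1566.29 × 0.22 = $344.58
State income tax: $1566.29 × 0.07 = $109.64
PFL insurance: $1617.11 × 0.0101 = $16.33
Social Security (OASDI): $1617.11 × 0.05 = $80.86
State unemployment insurance (employee share): only $141661.30 − $140539.82 = $1121.48 of this check is subject → $1121.48 × 0.01 = $11.21
Union dues: $17.03
Employee stock purchase plan: $1617.11 × 0.042 = $67.92
Total deductions = $50.82 + $344.58 + $109.64 + $16.33 + $80.86 + $11.21 + $17.03 + $67.92 = $698.39
Net pay = $1617.11 − $698.39 = $918.72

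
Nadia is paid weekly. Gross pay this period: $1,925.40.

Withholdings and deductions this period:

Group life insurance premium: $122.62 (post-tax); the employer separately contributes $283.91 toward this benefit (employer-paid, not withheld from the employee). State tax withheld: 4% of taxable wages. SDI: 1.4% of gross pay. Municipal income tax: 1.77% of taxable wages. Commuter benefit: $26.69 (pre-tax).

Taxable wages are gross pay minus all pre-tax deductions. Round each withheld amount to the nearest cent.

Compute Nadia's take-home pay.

Commuter benefit: $26.69
Taxable wages = $1,925.40 − $26.69 = $1,898.71
State tax withheld: $1,898.71 × 0.04 = $75.95
Municipal income tax: $1,898.71 × 0.0177 = $33.61
SDI: $1,925.40 × 0.014 = $26.96
Group life insurance premium: $122.62
(Employer's $283.91 toward group life insurance premium is not withheld from the employee.)
Total deductions = $26.69 + $75.95 + $33.61 + $26.96 + $122.62 = $285.83
Net pay = $1,925.40 − $285.83 = $1,639.57

$1,639.57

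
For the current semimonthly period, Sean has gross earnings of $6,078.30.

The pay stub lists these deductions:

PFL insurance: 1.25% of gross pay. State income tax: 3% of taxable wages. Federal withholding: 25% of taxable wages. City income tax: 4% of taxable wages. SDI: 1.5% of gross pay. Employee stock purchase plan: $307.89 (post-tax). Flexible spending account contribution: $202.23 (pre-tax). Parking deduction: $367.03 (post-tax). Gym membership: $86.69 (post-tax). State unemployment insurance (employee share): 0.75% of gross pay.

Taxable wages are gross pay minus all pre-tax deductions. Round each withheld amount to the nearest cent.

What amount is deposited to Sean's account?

$3,021.38

Flexible spending account contribution: $202.23
Taxable wages = $6,078.30 − $202.23 = $5,876.07
State income tax: $5,876.07 × 0.03 = $176.28
Federal withholding: $5,876.07 × 0.25 = $1,469.02
City income tax: $5,876.07 × 0.04 = $235.04
State unemployment insurance (employee share): $6,078.30 × 0.0075 = $45.59
SDI: $6,078.30 × 0.015 = $91.17
PFL insurance: $6,078.30 × 0.0125 = $75.98
Gym membership: $86.69
Employee stock purchase plan: $307.89
Parking deduction: $367.03
Total deductions = $202.23 + $176.28 + $1,469.02 + $235.04 + $45.59 + $91.17 + $75.98 + $86.69 + $307.89 + $367.03 = $3,056.92
Net pay = $6,078.30 − $3,056.92 = $3,021.38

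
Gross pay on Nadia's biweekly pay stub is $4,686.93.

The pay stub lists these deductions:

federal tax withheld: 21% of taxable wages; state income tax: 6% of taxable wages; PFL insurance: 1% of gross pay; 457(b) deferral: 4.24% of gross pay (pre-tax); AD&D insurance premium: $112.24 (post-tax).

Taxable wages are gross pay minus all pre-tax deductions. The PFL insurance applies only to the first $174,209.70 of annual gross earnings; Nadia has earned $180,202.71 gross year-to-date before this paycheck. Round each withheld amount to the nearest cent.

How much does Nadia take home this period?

457(b) deferral: $4,686.93 × 0.0424 = $198.73
Taxable wages = $4,686.93 − $198.73 = $4,488.20
State income tax: $4,488.20 × 0.06 = $269.29
Federal tax withheld: $4,488.20 × 0.21 = $942.52
PFL insurance: annual cap $174,209.70 already reached (YTD $180,202.71), so $0.00
AD&D insurance premium: $112.24
Total deductions = $198.73 + $269.29 + $942.52 + $0.00 + $112.24 = $1,522.78
Net pay = $4,686.93 − $1,522.78 = $3,164.15

$3,164.15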